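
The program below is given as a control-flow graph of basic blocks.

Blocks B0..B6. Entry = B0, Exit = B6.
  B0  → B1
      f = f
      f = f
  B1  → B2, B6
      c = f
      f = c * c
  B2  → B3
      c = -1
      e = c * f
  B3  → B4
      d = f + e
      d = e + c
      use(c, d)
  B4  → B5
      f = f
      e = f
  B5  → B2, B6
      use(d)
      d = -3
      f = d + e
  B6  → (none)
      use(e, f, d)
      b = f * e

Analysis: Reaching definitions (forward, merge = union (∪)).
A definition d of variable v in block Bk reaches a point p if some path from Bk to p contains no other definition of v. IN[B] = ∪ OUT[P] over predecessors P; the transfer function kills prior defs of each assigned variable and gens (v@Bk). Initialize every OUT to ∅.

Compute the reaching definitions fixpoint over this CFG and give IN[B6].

Converged values:
  B0:   IN={}   OUT={f@B0}
  B1:   IN={f@B0}   OUT={c@B1, f@B1}
  B2:   IN={c@B1, c@B2, d@B5, e@B4, f@B1, f@B5}   OUT={c@B2, d@B5, e@B2, f@B1, f@B5}
  B3:   IN={c@B2, d@B5, e@B2, f@B1, f@B5}   OUT={c@B2, d@B3, e@B2, f@B1, f@B5}
  B4:   IN={c@B2, d@B3, e@B2, f@B1, f@B5}   OUT={c@B2, d@B3, e@B4, f@B4}
  B5:   IN={c@B2, d@B3, e@B4, f@B4}   OUT={c@B2, d@B5, e@B4, f@B5}
  B6:   IN={c@B1, c@B2, d@B5, e@B4, f@B1, f@B5}   OUT={b@B6, c@B1, c@B2, d@B5, e@B4, f@B1, f@B5}

Merge at B6: IN[B6] = OUT[B1] ⊔ OUT[B5] = {c@B1, c@B2, d@B5, e@B4, f@B1, f@B5}

Answer: {c@B1, c@B2, d@B5, e@B4, f@B1, f@B5}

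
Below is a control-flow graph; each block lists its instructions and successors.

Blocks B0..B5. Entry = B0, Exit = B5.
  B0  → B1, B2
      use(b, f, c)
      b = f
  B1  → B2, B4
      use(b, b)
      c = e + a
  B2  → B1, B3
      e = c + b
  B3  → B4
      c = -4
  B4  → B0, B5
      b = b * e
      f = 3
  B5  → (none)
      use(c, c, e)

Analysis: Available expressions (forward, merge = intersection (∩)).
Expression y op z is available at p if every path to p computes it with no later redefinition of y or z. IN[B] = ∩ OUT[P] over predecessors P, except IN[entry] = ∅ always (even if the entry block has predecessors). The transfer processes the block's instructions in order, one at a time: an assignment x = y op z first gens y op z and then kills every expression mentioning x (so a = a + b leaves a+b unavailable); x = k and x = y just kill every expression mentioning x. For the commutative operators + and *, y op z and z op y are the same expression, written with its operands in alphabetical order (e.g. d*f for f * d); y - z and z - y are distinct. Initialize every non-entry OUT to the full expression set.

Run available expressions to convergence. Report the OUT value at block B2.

Fixpoint table:
  B0:   IN={}   OUT={}
  B1:   IN={}   OUT={a+e}
  B2:   IN={}   OUT={b+c}
  B3:   IN={b+c}   OUT={}
  B4:   IN={}   OUT={}
  B5:   IN={}   OUT={}

Merge at B2: IN[B2] = OUT[B0] ∩ OUT[B1] = {}
Applying B2's transfer function to that IN value gives OUT[B2] (row B2 above).

Answer: {b+c}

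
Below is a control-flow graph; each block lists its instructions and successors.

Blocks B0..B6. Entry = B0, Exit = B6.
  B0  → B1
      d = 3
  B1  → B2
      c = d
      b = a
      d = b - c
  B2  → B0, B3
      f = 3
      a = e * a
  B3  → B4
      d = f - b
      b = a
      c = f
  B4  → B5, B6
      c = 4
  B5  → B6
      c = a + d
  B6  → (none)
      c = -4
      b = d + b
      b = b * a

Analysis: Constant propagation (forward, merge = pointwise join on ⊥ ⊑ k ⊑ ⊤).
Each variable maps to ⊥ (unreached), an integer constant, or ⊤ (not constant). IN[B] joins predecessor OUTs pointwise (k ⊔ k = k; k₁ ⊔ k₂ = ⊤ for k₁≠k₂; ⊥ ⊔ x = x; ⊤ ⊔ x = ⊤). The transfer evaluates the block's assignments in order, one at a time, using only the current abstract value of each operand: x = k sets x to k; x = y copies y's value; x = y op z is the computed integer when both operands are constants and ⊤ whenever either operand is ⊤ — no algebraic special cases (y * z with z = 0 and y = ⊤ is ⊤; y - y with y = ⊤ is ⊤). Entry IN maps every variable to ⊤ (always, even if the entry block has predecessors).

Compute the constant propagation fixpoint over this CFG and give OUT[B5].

Answer: {a: ⊤, b: ⊤, c: ⊤, d: ⊤, e: ⊤, f: 3}

Trace:
Fixpoint table:
  B0:   IN=(all ⊤)   OUT={d:3; rest ⊤}
  B1:   IN={d:3; rest ⊤}   OUT={c:3; rest ⊤}
  B2:   IN={c:3; rest ⊤}   OUT={c:3, f:3; rest ⊤}
  B3:   IN={c:3, f:3; rest ⊤}   OUT={c:3, f:3; rest ⊤}
  B4:   IN={c:3, f:3; rest ⊤}   OUT={c:4, f:3; rest ⊤}
  B5:   IN={c:4, f:3; rest ⊤}   OUT={f:3; rest ⊤}
  B6:   IN={f:3; rest ⊤}   OUT={c:-4, f:3; rest ⊤}

Merge at B5: IN[B5] = OUT[B4] = {a: ⊤, b: ⊤, c: 4, d: ⊤, e: ⊤, f: 3}
Applying B5's transfer function to that IN value gives OUT[B5] (row B5 above).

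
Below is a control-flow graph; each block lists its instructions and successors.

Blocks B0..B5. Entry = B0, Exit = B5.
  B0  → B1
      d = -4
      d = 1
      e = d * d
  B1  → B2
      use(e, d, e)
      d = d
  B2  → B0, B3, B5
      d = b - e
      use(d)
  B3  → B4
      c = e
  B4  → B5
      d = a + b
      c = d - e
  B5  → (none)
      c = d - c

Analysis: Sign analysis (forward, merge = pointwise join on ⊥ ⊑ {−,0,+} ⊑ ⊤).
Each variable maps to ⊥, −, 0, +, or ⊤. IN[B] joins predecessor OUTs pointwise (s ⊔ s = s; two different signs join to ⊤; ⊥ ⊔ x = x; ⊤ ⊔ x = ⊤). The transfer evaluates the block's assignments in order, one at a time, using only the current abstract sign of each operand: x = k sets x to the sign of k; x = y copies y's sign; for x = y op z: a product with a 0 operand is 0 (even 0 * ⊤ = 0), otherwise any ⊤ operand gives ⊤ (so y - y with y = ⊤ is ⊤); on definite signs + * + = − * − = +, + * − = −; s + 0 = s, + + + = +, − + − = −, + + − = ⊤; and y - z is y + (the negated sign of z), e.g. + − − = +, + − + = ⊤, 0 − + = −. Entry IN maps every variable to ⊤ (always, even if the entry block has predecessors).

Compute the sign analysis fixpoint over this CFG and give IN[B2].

Fixpoint table:
  B0: | IN=(all ⊤) | OUT={d:+, e:+; rest ⊤}
  B1: | IN={d:+, e:+; rest ⊤} | OUT={d:+, e:+; rest ⊤}
  B2: | IN={d:+, e:+; rest ⊤} | OUT={e:+; rest ⊤}
  B3: | IN={e:+; rest ⊤} | OUT={c:+, e:+; rest ⊤}
  B4: | IN={c:+, e:+; rest ⊤} | OUT={e:+; rest ⊤}
  B5: | IN={e:+; rest ⊤} | OUT={e:+; rest ⊤}

Merge at B2: IN[B2] = OUT[B1] = {a: ⊤, b: ⊤, c: ⊤, d: +, e: +, f: ⊤}

Answer: {a: ⊤, b: ⊤, c: ⊤, d: +, e: +, f: ⊤}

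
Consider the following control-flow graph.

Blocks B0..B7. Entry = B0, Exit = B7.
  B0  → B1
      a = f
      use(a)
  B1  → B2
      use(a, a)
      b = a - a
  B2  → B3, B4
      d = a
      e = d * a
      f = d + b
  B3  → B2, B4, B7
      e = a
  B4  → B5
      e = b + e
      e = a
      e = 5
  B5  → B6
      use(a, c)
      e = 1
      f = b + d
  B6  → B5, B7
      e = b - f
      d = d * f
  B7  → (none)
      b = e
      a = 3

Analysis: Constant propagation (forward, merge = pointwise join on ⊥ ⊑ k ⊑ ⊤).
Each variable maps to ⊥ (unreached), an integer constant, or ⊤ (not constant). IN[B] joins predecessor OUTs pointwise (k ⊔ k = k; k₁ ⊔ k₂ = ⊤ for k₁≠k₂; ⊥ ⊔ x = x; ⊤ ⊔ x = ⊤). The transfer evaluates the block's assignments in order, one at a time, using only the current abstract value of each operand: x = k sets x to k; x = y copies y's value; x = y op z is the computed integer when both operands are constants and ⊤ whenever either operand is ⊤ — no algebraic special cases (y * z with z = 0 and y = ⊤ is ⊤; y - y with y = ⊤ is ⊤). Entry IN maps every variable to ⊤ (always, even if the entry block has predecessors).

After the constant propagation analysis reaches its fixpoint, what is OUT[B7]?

Per-block solution:
  B0: | IN=(all ⊤) | OUT=(all ⊤)
  B1: | IN=(all ⊤) | OUT=(all ⊤)
  B2: | IN=(all ⊤) | OUT=(all ⊤)
  B3: | IN=(all ⊤) | OUT=(all ⊤)
  B4: | IN=(all ⊤) | OUT={e:5; rest ⊤}
  B5: | IN=(all ⊤) | OUT={e:1; rest ⊤}
  B6: | IN={e:1; rest ⊤} | OUT=(all ⊤)
  B7: | IN=(all ⊤) | OUT={a:3; rest ⊤}

Merge at B7: IN[B7] = OUT[B3] ⊔ OUT[B6] = {a: ⊤, b: ⊤, c: ⊤, d: ⊤, e: ⊤, f: ⊤}
Applying B7's transfer function to that IN value gives OUT[B7] (row B7 above).

Answer: {a: 3, b: ⊤, c: ⊤, d: ⊤, e: ⊤, f: ⊤}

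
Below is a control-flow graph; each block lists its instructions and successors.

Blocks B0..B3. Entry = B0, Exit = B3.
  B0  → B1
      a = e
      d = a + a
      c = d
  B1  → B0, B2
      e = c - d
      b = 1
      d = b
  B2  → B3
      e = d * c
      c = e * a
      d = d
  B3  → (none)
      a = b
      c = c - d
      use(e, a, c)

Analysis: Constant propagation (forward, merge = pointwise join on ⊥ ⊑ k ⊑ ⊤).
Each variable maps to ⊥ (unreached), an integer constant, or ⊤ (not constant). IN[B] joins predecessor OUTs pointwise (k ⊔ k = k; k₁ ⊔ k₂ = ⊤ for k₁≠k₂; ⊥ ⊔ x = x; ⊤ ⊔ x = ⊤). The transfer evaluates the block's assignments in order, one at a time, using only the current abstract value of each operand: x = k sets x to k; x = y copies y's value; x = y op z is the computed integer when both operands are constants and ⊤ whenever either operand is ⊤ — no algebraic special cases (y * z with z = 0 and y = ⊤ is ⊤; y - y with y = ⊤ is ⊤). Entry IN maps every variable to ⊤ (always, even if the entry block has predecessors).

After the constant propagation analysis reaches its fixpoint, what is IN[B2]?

Answer: {a: ⊤, b: 1, c: ⊤, d: 1, e: ⊤, f: ⊤}

Derivation:
Fixpoint table:
  B0:  IN=(all ⊤)  OUT=(all ⊤)
  B1:  IN=(all ⊤)  OUT={b:1, d:1; rest ⊤}
  B2:  IN={b:1, d:1; rest ⊤}  OUT={b:1, d:1; rest ⊤}
  B3:  IN={b:1, d:1; rest ⊤}  OUT={a:1, b:1, d:1; rest ⊤}

Merge at B2: IN[B2] = OUT[B1] = {a: ⊤, b: 1, c: ⊤, d: 1, e: ⊤, f: ⊤}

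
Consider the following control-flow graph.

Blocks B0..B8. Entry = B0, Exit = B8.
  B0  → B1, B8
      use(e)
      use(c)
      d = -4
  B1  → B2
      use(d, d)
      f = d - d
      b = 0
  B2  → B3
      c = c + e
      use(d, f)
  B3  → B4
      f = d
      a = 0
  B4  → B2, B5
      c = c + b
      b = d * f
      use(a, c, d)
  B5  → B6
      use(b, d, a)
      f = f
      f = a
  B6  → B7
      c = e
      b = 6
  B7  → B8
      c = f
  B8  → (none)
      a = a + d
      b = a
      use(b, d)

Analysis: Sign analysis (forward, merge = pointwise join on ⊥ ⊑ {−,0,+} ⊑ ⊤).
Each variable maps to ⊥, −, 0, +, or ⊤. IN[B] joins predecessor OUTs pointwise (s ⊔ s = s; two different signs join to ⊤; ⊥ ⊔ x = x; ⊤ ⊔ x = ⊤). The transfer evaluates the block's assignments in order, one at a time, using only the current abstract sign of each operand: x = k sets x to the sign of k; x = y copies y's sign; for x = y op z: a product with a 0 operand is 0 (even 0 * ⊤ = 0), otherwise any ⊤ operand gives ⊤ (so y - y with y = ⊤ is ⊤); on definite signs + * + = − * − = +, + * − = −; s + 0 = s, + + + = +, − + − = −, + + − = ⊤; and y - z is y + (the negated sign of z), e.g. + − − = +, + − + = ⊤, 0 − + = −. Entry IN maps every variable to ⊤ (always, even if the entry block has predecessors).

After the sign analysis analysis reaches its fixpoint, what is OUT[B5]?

Converged values:
  B0:   IN=(all ⊤)   OUT={d:-; rest ⊤}
  B1:   IN={d:-; rest ⊤}   OUT={b:0, d:-; rest ⊤}
  B2:   IN={d:-; rest ⊤}   OUT={d:-; rest ⊤}
  B3:   IN={d:-; rest ⊤}   OUT={a:0, d:-, f:-; rest ⊤}
  B4:   IN={a:0, d:-, f:-; rest ⊤}   OUT={a:0, b:+, d:-, f:-; rest ⊤}
  B5:   IN={a:0, b:+, d:-, f:-; rest ⊤}   OUT={a:0, b:+, d:-, f:0; rest ⊤}
  B6:   IN={a:0, b:+, d:-, f:0; rest ⊤}   OUT={a:0, b:+, d:-, f:0; rest ⊤}
  B7:   IN={a:0, b:+, d:-, f:0; rest ⊤}   OUT={a:0, b:+, c:0, d:-, f:0; rest ⊤}
  B8:   IN={d:-; rest ⊤}   OUT={d:-; rest ⊤}

Merge at B5: IN[B5] = OUT[B4] = {a: 0, b: +, c: ⊤, d: -, e: ⊤, f: -}
Applying B5's transfer function to that IN value gives OUT[B5] (row B5 above).

Answer: {a: 0, b: +, c: ⊤, d: -, e: ⊤, f: 0}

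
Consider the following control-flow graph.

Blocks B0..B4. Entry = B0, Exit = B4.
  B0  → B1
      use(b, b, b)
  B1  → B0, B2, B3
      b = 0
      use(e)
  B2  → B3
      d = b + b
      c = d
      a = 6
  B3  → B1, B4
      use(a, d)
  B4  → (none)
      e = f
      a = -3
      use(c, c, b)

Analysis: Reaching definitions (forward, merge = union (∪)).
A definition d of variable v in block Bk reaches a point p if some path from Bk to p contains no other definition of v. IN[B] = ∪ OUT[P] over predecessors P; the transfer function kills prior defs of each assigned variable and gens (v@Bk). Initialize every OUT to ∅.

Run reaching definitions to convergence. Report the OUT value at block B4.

Converged values:
  B0:  IN={a@B2, b@B1, c@B2, d@B2}  OUT={a@B2, b@B1, c@B2, d@B2}
  B1:  IN={a@B2, b@B1, c@B2, d@B2}  OUT={a@B2, b@B1, c@B2, d@B2}
  B2:  IN={a@B2, b@B1, c@B2, d@B2}  OUT={a@B2, b@B1, c@B2, d@B2}
  B3:  IN={a@B2, b@B1, c@B2, d@B2}  OUT={a@B2, b@B1, c@B2, d@B2}
  B4:  IN={a@B2, b@B1, c@B2, d@B2}  OUT={a@B4, b@B1, c@B2, d@B2, e@B4}

Merge at B4: IN[B4] = OUT[B3] = {a@B2, b@B1, c@B2, d@B2}
Applying B4's transfer function to that IN value gives OUT[B4] (row B4 above).

Answer: {a@B4, b@B1, c@B2, d@B2, e@B4}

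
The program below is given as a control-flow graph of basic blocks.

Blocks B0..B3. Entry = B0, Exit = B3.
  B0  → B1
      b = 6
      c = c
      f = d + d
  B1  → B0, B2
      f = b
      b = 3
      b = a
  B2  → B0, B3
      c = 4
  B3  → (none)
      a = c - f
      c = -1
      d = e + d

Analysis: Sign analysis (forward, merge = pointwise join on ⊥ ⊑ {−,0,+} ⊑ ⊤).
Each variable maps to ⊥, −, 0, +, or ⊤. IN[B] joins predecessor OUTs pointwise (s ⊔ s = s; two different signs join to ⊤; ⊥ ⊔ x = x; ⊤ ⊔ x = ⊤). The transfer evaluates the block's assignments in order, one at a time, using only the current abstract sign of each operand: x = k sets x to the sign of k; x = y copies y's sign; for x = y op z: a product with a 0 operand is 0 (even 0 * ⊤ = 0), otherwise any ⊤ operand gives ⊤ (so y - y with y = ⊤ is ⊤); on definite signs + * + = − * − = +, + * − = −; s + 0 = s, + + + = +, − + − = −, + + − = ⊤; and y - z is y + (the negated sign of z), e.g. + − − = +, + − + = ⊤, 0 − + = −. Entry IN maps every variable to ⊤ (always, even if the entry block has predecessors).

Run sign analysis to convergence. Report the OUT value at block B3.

Answer: {a: ⊤, b: ⊤, c: -, d: ⊤, e: ⊤, f: +}

Trace:
Per-block solution:
  B0:  IN=(all ⊤)  OUT={b:+; rest ⊤}
  B1:  IN={b:+; rest ⊤}  OUT={f:+; rest ⊤}
  B2:  IN={f:+; rest ⊤}  OUT={c:+, f:+; rest ⊤}
  B3:  IN={c:+, f:+; rest ⊤}  OUT={c:-, f:+; rest ⊤}

Merge at B3: IN[B3] = OUT[B2] = {a: ⊤, b: ⊤, c: +, d: ⊤, e: ⊤, f: +}
Applying B3's transfer function to that IN value gives OUT[B3] (row B3 above).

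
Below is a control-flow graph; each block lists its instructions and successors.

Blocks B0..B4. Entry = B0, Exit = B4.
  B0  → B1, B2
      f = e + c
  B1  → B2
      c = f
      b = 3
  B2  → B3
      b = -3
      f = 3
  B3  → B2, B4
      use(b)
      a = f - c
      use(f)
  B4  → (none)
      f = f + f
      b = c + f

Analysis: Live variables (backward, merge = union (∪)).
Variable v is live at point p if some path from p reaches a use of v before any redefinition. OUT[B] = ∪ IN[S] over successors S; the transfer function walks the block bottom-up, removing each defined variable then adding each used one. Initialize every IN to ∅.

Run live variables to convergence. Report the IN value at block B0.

Answer: {c, e}

Working:
Per-block solution:
  B0: | IN={c, e} | OUT={c, f}
  B1: | IN={f} | OUT={c}
  B2: | IN={c} | OUT={b, c, f}
  B3: | IN={b, c, f} | OUT={c, f}
  B4: | IN={c, f} | OUT={}

Merge at B0: OUT[B0] = IN[B1] ⊔ IN[B2] = {c, f}
Applying B0's transfer function to that OUT value gives IN[B0] (row B0 above).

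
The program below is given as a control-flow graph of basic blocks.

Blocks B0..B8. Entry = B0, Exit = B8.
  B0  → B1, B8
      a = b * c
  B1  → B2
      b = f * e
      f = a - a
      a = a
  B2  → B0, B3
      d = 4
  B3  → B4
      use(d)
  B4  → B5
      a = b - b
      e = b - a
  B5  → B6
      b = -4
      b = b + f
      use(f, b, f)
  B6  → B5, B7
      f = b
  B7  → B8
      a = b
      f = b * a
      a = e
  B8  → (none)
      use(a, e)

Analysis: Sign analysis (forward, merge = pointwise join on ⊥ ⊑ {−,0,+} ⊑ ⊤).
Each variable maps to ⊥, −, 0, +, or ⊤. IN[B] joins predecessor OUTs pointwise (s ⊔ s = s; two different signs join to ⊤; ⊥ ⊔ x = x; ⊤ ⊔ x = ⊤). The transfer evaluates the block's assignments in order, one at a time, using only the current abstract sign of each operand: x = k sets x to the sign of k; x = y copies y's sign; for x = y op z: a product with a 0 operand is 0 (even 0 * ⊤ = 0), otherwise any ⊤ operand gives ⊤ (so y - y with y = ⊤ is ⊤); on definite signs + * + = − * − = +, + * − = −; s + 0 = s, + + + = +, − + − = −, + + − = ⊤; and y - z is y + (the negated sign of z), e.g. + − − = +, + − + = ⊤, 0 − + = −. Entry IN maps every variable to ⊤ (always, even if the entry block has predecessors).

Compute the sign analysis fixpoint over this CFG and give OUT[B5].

Answer: {a: ⊤, b: ⊤, c: ⊤, d: +, e: ⊤, f: ⊤}

Derivation:
Per-block solution:
  B0:  IN=(all ⊤)  OUT=(all ⊤)
  B1:  IN=(all ⊤)  OUT=(all ⊤)
  B2:  IN=(all ⊤)  OUT={d:+; rest ⊤}
  B3:  IN={d:+; rest ⊤}  OUT={d:+; rest ⊤}
  B4:  IN={d:+; rest ⊤}  OUT={d:+; rest ⊤}
  B5:  IN={d:+; rest ⊤}  OUT={d:+; rest ⊤}
  B6:  IN={d:+; rest ⊤}  OUT={d:+; rest ⊤}
  B7:  IN={d:+; rest ⊤}  OUT={d:+; rest ⊤}
  B8:  IN=(all ⊤)  OUT=(all ⊤)

Merge at B5: IN[B5] = OUT[B4] ⊔ OUT[B6] = {a: ⊤, b: ⊤, c: ⊤, d: +, e: ⊤, f: ⊤}
Applying B5's transfer function to that IN value gives OUT[B5] (row B5 above).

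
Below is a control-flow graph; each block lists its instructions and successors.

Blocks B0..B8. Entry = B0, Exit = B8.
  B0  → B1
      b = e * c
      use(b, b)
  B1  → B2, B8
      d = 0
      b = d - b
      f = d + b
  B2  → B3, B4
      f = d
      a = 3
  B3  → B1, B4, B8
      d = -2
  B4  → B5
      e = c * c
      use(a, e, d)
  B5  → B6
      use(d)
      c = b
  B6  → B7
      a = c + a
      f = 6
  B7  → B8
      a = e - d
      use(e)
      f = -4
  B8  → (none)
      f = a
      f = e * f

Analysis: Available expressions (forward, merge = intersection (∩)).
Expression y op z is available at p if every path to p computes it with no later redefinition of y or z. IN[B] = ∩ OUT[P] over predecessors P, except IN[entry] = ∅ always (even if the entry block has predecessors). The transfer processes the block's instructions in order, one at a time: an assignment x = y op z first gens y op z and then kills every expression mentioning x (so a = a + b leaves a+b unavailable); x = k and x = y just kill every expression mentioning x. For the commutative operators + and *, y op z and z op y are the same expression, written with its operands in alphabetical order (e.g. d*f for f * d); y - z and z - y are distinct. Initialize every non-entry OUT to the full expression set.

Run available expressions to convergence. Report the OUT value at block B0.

Answer: {c*e}

Trace:
Converged values:
  B0: | IN={} | OUT={c*e}
  B1: | IN={c*e} | OUT={b+d, c*e}
  B2: | IN={b+d, c*e} | OUT={b+d, c*e}
  B3: | IN={b+d, c*e} | OUT={c*e}
  B4: | IN={c*e} | OUT={c*c}
  B5: | IN={c*c} | OUT={}
  B6: | IN={} | OUT={}
  B7: | IN={} | OUT={e-d}
  B8: | IN={} | OUT={}

B0 is the boundary node: IN[B0] = {}
Applying B0's transfer function to that IN value gives OUT[B0] (row B0 above).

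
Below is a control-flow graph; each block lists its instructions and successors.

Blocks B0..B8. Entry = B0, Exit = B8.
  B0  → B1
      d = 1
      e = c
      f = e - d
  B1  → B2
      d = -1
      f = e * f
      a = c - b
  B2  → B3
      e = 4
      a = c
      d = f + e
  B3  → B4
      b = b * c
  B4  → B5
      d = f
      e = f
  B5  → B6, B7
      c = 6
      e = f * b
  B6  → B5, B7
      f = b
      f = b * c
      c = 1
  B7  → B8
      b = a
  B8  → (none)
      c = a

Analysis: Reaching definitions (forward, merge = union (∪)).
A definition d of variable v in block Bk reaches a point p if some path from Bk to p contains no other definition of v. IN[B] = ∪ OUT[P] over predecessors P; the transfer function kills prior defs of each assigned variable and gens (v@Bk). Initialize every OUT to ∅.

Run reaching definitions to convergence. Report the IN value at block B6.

Answer: {a@B2, b@B3, c@B5, d@B4, e@B5, f@B1, f@B6}

Trace:
Converged values:
  B0:  IN={}  OUT={d@B0, e@B0, f@B0}
  B1:  IN={d@B0, e@B0, f@B0}  OUT={a@B1, d@B1, e@B0, f@B1}
  B2:  IN={a@B1, d@B1, e@B0, f@B1}  OUT={a@B2, d@B2, e@B2, f@B1}
  B3:  IN={a@B2, d@B2, e@B2, f@B1}  OUT={a@B2, b@B3, d@B2, e@B2, f@B1}
  B4:  IN={a@B2, b@B3, d@B2, e@B2, f@B1}  OUT={a@B2, b@B3, d@B4, e@B4, f@B1}
  B5:  IN={a@B2, b@B3, c@B6, d@B4, e@B4, e@B5, f@B1, f@B6}  OUT={a@B2, b@B3, c@B5, d@B4, e@B5, f@B1, f@B6}
  B6:  IN={a@B2, b@B3, c@B5, d@B4, e@B5, f@B1, f@B6}  OUT={a@B2, b@B3, c@B6, d@B4, e@B5, f@B6}
  B7:  IN={a@B2, b@B3, c@B5, c@B6, d@B4, e@B5, f@B1, f@B6}  OUT={a@B2, b@B7, c@B5, c@B6, d@B4, e@B5, f@B1, f@B6}
  B8:  IN={a@B2, b@B7, c@B5, c@B6, d@B4, e@B5, f@B1, f@B6}  OUT={a@B2, b@B7, c@B8, d@B4, e@B5, f@B1, f@B6}

Merge at B6: IN[B6] = OUT[B5] = {a@B2, b@B3, c@B5, d@B4, e@B5, f@B1, f@B6}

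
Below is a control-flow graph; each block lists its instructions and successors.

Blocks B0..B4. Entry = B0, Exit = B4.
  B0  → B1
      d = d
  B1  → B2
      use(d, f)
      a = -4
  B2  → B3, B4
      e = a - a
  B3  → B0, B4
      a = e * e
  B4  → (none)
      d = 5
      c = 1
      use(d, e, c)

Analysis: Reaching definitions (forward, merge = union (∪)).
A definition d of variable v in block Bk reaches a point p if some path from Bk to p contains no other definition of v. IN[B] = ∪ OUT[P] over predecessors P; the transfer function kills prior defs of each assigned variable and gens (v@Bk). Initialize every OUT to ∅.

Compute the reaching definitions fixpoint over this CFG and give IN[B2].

Answer: {a@B1, d@B0, e@B2}

Derivation:
Converged values:
  B0: | IN={a@B3, d@B0, e@B2} | OUT={a@B3, d@B0, e@B2}
  B1: | IN={a@B3, d@B0, e@B2} | OUT={a@B1, d@B0, e@B2}
  B2: | IN={a@B1, d@B0, e@B2} | OUT={a@B1, d@B0, e@B2}
  B3: | IN={a@B1, d@B0, e@B2} | OUT={a@B3, d@B0, e@B2}
  B4: | IN={a@B1, a@B3, d@B0, e@B2} | OUT={a@B1, a@B3, c@B4, d@B4, e@B2}

Merge at B2: IN[B2] = OUT[B1] = {a@B1, d@B0, e@B2}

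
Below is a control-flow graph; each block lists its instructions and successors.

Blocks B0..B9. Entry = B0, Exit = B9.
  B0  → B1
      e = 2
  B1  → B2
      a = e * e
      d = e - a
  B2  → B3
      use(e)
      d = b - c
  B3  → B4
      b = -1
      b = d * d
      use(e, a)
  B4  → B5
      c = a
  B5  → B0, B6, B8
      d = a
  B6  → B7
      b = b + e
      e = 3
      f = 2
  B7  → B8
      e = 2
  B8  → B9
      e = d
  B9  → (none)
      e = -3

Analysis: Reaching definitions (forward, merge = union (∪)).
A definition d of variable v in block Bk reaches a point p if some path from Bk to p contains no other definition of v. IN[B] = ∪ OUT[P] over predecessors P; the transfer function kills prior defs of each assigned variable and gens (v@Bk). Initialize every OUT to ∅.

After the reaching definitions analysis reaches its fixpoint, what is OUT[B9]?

Per-block solution:
  B0: | IN={a@B1, b@B3, c@B4, d@B5, e@B0} | OUT={a@B1, b@B3, c@B4, d@B5, e@B0}
  B1: | IN={a@B1, b@B3, c@B4, d@B5, e@B0} | OUT={a@B1, b@B3, c@B4, d@B1, e@B0}
  B2: | IN={a@B1, b@B3, c@B4, d@B1, e@B0} | OUT={a@B1, b@B3, c@B4, d@B2, e@B0}
  B3: | IN={a@B1, b@B3, c@B4, d@B2, e@B0} | OUT={a@B1, b@B3, c@B4, d@B2, e@B0}
  B4: | IN={a@B1, b@B3, c@B4, d@B2, e@B0} | OUT={a@B1, b@B3, c@B4, d@B2, e@B0}
  B5: | IN={a@B1, b@B3, c@B4, d@B2, e@B0} | OUT={a@B1, b@B3, c@B4, d@B5, e@B0}
  B6: | IN={a@B1, b@B3, c@B4, d@B5, e@B0} | OUT={a@B1, b@B6, c@B4, d@B5, e@B6, f@B6}
  B7: | IN={a@B1, b@B6, c@B4, d@B5, e@B6, f@B6} | OUT={a@B1, b@B6, c@B4, d@B5, e@B7, f@B6}
  B8: | IN={a@B1, b@B3, b@B6, c@B4, d@B5, e@B0, e@B7, f@B6} | OUT={a@B1, b@B3, b@B6, c@B4, d@B5, e@B8, f@B6}
  B9: | IN={a@B1, b@B3, b@B6, c@B4, d@B5, e@B8, f@B6} | OUT={a@B1, b@B3, b@B6, c@B4, d@B5, e@B9, f@B6}

Merge at B9: IN[B9] = OUT[B8] = {a@B1, b@B3, b@B6, c@B4, d@B5, e@B8, f@B6}
Applying B9's transfer function to that IN value gives OUT[B9] (row B9 above).

Answer: {a@B1, b@B3, b@B6, c@B4, d@B5, e@B9, f@B6}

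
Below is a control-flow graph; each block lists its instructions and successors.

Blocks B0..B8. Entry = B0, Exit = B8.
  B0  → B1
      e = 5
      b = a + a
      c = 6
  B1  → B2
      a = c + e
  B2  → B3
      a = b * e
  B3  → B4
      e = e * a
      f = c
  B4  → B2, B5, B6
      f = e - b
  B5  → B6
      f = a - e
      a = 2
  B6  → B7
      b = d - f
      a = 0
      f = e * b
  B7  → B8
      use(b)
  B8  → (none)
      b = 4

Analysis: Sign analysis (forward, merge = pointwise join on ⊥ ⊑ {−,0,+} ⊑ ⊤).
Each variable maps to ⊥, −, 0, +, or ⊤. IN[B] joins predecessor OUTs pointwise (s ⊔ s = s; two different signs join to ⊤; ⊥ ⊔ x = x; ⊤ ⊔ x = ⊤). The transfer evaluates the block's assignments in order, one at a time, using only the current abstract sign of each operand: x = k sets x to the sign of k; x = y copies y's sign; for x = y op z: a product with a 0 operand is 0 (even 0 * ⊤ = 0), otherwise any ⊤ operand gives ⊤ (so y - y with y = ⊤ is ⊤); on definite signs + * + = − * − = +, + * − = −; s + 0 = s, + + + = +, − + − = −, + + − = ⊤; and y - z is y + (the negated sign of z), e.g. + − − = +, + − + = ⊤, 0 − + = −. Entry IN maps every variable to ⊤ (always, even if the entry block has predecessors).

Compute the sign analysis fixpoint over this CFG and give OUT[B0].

Answer: {a: ⊤, b: ⊤, c: +, d: ⊤, e: +, f: ⊤}

Working:
Per-block solution:
  B0:   IN=(all ⊤)   OUT={c:+, e:+; rest ⊤}
  B1:   IN={c:+, e:+; rest ⊤}   OUT={a:+, c:+, e:+; rest ⊤}
  B2:   IN={c:+; rest ⊤}   OUT={c:+; rest ⊤}
  B3:   IN={c:+; rest ⊤}   OUT={c:+, f:+; rest ⊤}
  B4:   IN={c:+, f:+; rest ⊤}   OUT={c:+; rest ⊤}
  B5:   IN={c:+; rest ⊤}   OUT={a:+, c:+; rest ⊤}
  B6:   IN={c:+; rest ⊤}   OUT={a:0, c:+; rest ⊤}
  B7:   IN={a:0, c:+; rest ⊤}   OUT={a:0, c:+; rest ⊤}
  B8:   IN={a:0, c:+; rest ⊤}   OUT={a:0, b:+, c:+; rest ⊤}

B0 is the boundary node: IN[B0] = {a: ⊤, b: ⊤, c: ⊤, d: ⊤, e: ⊤, f: ⊤}
Applying B0's transfer function to that IN value gives OUT[B0] (row B0 above).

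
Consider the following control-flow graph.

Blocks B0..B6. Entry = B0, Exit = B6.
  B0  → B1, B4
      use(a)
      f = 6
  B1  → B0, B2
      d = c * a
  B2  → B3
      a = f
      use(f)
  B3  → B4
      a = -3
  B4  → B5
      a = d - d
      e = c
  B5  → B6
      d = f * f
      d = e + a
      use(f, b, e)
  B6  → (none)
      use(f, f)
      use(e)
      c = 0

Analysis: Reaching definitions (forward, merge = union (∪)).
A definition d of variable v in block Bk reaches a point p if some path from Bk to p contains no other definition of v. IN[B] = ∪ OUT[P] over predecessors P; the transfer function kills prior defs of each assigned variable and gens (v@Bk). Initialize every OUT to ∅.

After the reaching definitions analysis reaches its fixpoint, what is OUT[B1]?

Answer: {d@B1, f@B0}

Working:
Per-block solution:
  B0: | IN={d@B1, f@B0} | OUT={d@B1, f@B0}
  B1: | IN={d@B1, f@B0} | OUT={d@B1, f@B0}
  B2: | IN={d@B1, f@B0} | OUT={a@B2, d@B1, f@B0}
  B3: | IN={a@B2, d@B1, f@B0} | OUT={a@B3, d@B1, f@B0}
  B4: | IN={a@B3, d@B1, f@B0} | OUT={a@B4, d@B1, e@B4, f@B0}
  B5: | IN={a@B4, d@B1, e@B4, f@B0} | OUT={a@B4, d@B5, e@B4, f@B0}
  B6: | IN={a@B4, d@B5, e@B4, f@B0} | OUT={a@B4, c@B6, d@B5, e@B4, f@B0}

Merge at B1: IN[B1] = OUT[B0] = {d@B1, f@B0}
Applying B1's transfer function to that IN value gives OUT[B1] (row B1 above).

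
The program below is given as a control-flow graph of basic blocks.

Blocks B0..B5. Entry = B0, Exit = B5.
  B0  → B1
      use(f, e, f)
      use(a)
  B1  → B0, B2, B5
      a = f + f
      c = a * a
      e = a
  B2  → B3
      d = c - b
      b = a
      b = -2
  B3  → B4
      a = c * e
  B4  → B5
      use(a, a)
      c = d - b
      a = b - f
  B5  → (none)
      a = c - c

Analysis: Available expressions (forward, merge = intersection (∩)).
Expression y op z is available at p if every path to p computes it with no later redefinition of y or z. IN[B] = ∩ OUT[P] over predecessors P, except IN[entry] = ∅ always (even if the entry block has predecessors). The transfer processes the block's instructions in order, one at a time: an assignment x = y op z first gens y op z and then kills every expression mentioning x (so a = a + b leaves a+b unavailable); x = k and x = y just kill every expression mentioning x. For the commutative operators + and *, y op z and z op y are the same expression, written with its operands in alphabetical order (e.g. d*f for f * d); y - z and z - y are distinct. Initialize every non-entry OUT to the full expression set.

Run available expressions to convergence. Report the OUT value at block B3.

Answer: {c*e, f+f}

Working:
Per-block solution:
  B0: | IN={} | OUT={}
  B1: | IN={} | OUT={a*a, f+f}
  B2: | IN={a*a, f+f} | OUT={a*a, f+f}
  B3: | IN={a*a, f+f} | OUT={c*e, f+f}
  B4: | IN={c*e, f+f} | OUT={b-f, d-b, f+f}
  B5: | IN={f+f} | OUT={c-c, f+f}

Merge at B3: IN[B3] = OUT[B2] = {a*a, f+f}
Applying B3's transfer function to that IN value gives OUT[B3] (row B3 above).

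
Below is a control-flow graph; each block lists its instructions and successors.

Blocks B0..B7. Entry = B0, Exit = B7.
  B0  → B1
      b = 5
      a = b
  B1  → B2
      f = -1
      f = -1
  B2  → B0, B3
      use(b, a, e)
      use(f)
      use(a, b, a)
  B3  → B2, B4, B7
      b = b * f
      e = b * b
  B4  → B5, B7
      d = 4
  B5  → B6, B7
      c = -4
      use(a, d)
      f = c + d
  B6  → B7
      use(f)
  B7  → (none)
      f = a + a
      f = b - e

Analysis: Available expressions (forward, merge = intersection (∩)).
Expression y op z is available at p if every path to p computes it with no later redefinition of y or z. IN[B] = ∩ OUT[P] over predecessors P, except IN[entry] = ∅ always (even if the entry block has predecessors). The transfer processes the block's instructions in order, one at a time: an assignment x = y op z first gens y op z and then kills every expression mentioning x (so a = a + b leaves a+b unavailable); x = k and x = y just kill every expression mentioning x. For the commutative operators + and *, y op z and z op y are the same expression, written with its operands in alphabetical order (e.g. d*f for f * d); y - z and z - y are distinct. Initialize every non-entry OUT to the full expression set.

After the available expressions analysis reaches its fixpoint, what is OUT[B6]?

Converged values:
  B0: | IN={} | OUT={}
  B1: | IN={} | OUT={}
  B2: | IN={} | OUT={}
  B3: | IN={} | OUT={b*b}
  B4: | IN={b*b} | OUT={b*b}
  B5: | IN={b*b} | OUT={b*b, c+d}
  B6: | IN={b*b, c+d} | OUT={b*b, c+d}
  B7: | IN={b*b} | OUT={a+a, b*b, b-e}

Merge at B6: IN[B6] = OUT[B5] = {b*b, c+d}
Applying B6's transfer function to that IN value gives OUT[B6] (row B6 above).

Answer: {b*b, c+d}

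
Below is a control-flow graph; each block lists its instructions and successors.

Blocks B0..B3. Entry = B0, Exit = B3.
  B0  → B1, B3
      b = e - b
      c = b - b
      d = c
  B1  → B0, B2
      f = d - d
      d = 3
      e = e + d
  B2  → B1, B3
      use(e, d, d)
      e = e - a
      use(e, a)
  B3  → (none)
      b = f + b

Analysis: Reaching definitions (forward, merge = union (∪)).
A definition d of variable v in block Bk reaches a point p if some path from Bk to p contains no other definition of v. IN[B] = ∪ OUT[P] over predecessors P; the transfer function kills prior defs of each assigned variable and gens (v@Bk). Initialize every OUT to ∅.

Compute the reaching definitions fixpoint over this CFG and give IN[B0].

Answer: {b@B0, c@B0, d@B1, e@B1, f@B1}

Trace:
Per-block solution:
  B0: | IN={b@B0, c@B0, d@B1, e@B1, f@B1} | OUT={b@B0, c@B0, d@B0, e@B1, f@B1}
  B1: | IN={b@B0, c@B0, d@B0, d@B1, e@B1, e@B2, f@B1} | OUT={b@B0, c@B0, d@B1, e@B1, f@B1}
  B2: | IN={b@B0, c@B0, d@B1, e@B1, f@B1} | OUT={b@B0, c@B0, d@B1, e@B2, f@B1}
  B3: | IN={b@B0, c@B0, d@B0, d@B1, e@B1, e@B2, f@B1} | OUT={b@B3, c@B0, d@B0, d@B1, e@B1, e@B2, f@B1}

Merge at B0 (entry node, so the boundary value {} is joined with the incoming edge(s)): IN[B0] = {} ⊔ OUT[B1] = {b@B0, c@B0, d@B1, e@B1, f@B1}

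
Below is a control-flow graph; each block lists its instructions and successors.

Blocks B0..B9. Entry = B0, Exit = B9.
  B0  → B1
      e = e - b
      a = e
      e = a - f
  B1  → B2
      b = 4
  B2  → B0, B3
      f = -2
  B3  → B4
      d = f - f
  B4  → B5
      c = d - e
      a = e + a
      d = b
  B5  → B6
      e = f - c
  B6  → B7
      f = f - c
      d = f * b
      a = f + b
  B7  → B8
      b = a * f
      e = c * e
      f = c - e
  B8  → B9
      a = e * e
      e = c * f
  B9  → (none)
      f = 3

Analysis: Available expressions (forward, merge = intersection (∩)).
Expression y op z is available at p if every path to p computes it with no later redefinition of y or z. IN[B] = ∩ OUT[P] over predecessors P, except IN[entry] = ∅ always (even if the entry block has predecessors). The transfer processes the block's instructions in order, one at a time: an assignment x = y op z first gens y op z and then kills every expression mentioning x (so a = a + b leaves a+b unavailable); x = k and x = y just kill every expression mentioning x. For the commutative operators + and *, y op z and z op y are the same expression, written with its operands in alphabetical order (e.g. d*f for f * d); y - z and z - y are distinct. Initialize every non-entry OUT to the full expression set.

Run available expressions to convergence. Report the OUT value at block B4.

Converged values:
  B0:   IN={}   OUT={a-f}
  B1:   IN={a-f}   OUT={a-f}
  B2:   IN={a-f}   OUT={}
  B3:   IN={}   OUT={f-f}
  B4:   IN={f-f}   OUT={f-f}
  B5:   IN={f-f}   OUT={f-c, f-f}
  B6:   IN={f-c, f-f}   OUT={b*f, b+f}
  B7:   IN={b*f, b+f}   OUT={c-e}
  B8:   IN={c-e}   OUT={c*f}
  B9:   IN={c*f}   OUT={}

Merge at B4: IN[B4] = OUT[B3] = {f-f}
Applying B4's transfer function to that IN value gives OUT[B4] (row B4 above).

Answer: {f-f}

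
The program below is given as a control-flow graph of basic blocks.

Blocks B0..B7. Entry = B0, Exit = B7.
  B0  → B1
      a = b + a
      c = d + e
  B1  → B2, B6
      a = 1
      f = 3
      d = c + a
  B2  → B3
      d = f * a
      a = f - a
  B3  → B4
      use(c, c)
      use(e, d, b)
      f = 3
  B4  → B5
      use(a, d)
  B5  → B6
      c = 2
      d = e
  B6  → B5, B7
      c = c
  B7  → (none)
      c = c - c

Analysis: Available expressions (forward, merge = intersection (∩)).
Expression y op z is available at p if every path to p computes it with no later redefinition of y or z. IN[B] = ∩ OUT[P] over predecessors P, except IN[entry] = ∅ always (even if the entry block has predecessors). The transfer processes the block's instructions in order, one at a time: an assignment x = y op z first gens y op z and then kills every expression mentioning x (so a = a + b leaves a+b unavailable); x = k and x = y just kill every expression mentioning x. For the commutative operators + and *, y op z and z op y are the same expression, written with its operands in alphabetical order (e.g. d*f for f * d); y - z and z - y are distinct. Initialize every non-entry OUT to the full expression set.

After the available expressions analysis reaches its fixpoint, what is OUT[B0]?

Converged values:
  B0: | IN={} | OUT={d+e}
  B1: | IN={d+e} | OUT={a+c}
  B2: | IN={a+c} | OUT={}
  B3: | IN={} | OUT={}
  B4: | IN={} | OUT={}
  B5: | IN={} | OUT={}
  B6: | IN={} | OUT={}
  B7: | IN={} | OUT={}

B0 is the boundary node: IN[B0] = {}
Applying B0's transfer function to that IN value gives OUT[B0] (row B0 above).

Answer: {d+e}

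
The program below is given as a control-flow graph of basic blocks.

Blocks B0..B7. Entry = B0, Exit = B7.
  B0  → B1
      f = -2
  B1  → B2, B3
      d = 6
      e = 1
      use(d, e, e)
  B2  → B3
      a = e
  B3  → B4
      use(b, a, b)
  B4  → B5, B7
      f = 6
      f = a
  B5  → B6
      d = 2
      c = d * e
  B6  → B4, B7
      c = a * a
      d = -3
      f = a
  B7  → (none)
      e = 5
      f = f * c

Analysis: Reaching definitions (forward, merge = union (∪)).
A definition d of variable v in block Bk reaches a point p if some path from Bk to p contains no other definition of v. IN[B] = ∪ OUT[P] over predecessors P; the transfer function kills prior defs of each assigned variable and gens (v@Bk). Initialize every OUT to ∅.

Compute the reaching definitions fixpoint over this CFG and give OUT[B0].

Answer: {f@B0}

Trace:
Fixpoint table:
  B0:  IN={}  OUT={f@B0}
  B1:  IN={f@B0}  OUT={d@B1, e@B1, f@B0}
  B2:  IN={d@B1, e@B1, f@B0}  OUT={a@B2, d@B1, e@B1, f@B0}
  B3:  IN={a@B2, d@B1, e@B1, f@B0}  OUT={a@B2, d@B1, e@B1, f@B0}
  B4:  IN={a@B2, c@B6, d@B1, d@B6, e@B1, f@B0, f@B6}  OUT={a@B2, c@B6, d@B1, d@B6, e@B1, f@B4}
  B5:  IN={a@B2, c@B6, d@B1, d@B6, e@B1, f@B4}  OUT={a@B2, c@B5, d@B5, e@B1, f@B4}
  B6:  IN={a@B2, c@B5, d@B5, e@B1, f@B4}  OUT={a@B2, c@B6, d@B6, e@B1, f@B6}
  B7:  IN={a@B2, c@B6, d@B1, d@B6, e@B1, f@B4, f@B6}  OUT={a@B2, c@B6, d@B1, d@B6, e@B7, f@B7}

B0 is the boundary node: IN[B0] = {}
Applying B0's transfer function to that IN value gives OUT[B0] (row B0 above).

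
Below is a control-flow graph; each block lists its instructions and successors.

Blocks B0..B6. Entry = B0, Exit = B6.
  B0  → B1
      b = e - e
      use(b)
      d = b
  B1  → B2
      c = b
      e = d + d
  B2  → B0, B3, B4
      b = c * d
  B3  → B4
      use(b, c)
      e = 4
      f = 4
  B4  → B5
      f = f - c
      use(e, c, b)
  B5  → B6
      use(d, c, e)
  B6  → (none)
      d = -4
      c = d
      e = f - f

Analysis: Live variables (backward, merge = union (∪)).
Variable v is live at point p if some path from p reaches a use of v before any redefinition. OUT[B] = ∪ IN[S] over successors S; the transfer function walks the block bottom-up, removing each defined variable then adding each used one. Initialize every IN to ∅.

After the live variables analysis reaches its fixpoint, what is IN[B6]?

Answer: {f}

Derivation:
Converged values:
  B0:  IN={e, f}  OUT={b, d, f}
  B1:  IN={b, d, f}  OUT={c, d, e, f}
  B2:  IN={c, d, e, f}  OUT={b, c, d, e, f}
  B3:  IN={b, c, d}  OUT={b, c, d, e, f}
  B4:  IN={b, c, d, e, f}  OUT={c, d, e, f}
  B5:  IN={c, d, e, f}  OUT={f}
  B6:  IN={f}  OUT={}

B6 is the boundary node: OUT[B6] = {}
Applying B6's transfer function to that OUT value gives IN[B6] (row B6 above).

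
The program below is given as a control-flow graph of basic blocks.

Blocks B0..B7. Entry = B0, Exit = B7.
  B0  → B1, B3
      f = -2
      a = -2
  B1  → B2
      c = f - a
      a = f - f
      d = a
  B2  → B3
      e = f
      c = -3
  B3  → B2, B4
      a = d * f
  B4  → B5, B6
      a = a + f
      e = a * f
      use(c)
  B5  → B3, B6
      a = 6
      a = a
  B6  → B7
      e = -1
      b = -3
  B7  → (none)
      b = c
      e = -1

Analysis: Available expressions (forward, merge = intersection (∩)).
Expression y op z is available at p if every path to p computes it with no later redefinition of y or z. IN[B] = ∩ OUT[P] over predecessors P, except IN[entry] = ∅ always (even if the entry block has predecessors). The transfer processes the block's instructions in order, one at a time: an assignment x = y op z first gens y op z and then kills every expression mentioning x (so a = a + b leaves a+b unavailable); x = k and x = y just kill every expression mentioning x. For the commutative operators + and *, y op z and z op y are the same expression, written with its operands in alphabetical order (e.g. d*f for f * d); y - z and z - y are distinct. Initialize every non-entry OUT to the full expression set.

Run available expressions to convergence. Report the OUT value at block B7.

Converged values:
  B0:  IN={}  OUT={}
  B1:  IN={}  OUT={f-f}
  B2:  IN={}  OUT={}
  B3:  IN={}  OUT={d*f}
  B4:  IN={d*f}  OUT={a*f, d*f}
  B5:  IN={a*f, d*f}  OUT={d*f}
  B6:  IN={d*f}  OUT={d*f}
  B7:  IN={d*f}  OUT={d*f}

Merge at B7: IN[B7] = OUT[B6] = {d*f}
Applying B7's transfer function to that IN value gives OUT[B7] (row B7 above).

Answer: {d*f}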